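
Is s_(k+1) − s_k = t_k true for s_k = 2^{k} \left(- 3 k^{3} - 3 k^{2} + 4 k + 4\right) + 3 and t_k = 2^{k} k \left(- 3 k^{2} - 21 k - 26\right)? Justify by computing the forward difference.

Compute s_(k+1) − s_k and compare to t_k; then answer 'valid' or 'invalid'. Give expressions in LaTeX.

s_(k+1) = 2**(k + 1)*(4*k - 3*(k + 1)**3 - 3*(k + 1)**2 + 8) + 3
s_(k+1) − s_k = 2**k*k*(-3*k**2 - 21*k - 26)
(s_(k+1) − s_k) − t_k = 0

valid (s_(k+1) − s_k reduces to t_k)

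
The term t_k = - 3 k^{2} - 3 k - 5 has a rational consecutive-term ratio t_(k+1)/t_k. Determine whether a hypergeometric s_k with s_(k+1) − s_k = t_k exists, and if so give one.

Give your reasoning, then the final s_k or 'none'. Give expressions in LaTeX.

s_k = k \left(- k^{2} - 4\right)

t_(k+1)/t_k = (3*k**2 + 9*k + 11)/(3*k**2 + 3*k + 5).
Gosper form: A/B · C(k+1)/C(k) with A=1, B=1, C=k**2 + k + 5/3.
Need (1)·f(k+1) − (1)·f(k) = k**2 + k + 5/3.
d = 3 from the (0,0,2) case.
Solve for f: f(k) = k*(k**2 + 4)/3 (degree 3 ≤ 3).
Get s_k = R·t_k = k*(-k**2 - 4) with R(k) = B(k−1)f(k)/C(k) = k*(k**2 + 4)/(3*k**2 + 3*k + 5).
Δs = -3*k**2 - 3*k - 5, as required.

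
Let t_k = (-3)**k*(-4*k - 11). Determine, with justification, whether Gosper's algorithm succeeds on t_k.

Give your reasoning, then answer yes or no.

Ratio r(k) = 3*(-4*k - 15)/(4*k + 11).
Factor: A=-3; B=1; C=k + 11/4.
Solve (-3)·f(k+1) − (1)·f(k) = k + 11/4.
deg f ≤ 1 (via 0,0,1).
Coefficient equations give f(k) = -(k + 2)/4.
Then R = B(k−1)f/C = -(k + 2)/(4*k + 11), so s_k = R(k)·t_k = (-3)**k*(k + 2).
Check: Δs_k = (-3)**k*(-4*k - 11). ✓

Yes. s_k = (-3)**k*(k + 2).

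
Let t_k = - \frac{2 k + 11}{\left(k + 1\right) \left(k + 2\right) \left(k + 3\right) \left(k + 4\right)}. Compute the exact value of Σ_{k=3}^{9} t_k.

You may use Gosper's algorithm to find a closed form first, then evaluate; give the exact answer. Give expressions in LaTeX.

Σ = -287/5720

t_(k+1)/t_k = (k + 1)*(2*k + 13)/((k + 5)*(2*k + 11)).
Take A(k)=k + 1, B(k)=k + 5, C(k)=k + 11/2.
Key eq: (k + 1)·f(k+1) = (k + 4)·f(k) + (k + 11/2).
From deg A=1, deg B=1, deg C=1: d=3.
Solve for f: f(k) = k*(2*k**2 + 12*k + 19)/6 (degree 3 ≤ 3).
Then R = B(k−1)f/C = k*(k + 4)*(2*k**2 + 12*k + 19)/(3*(2*k + 11)), so s_k = R(k)·t_k = k*(-2*k**2 - 12*k - 19)/(3*(k + 1)*(k + 2)*(k + 3)).
Verify: (-2*k - 11)/(k**4 + 10*k**3 + 35*k**2 + 50*k + 24) matches t_k.
Evaluate s at k=10 and k=3: -565/858 and -73/120; difference -287/5720.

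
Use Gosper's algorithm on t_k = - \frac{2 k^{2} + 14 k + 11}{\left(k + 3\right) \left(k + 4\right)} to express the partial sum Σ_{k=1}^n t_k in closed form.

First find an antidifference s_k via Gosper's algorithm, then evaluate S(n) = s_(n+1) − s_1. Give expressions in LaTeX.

r(k) = (k + 3)*(14*k + 2*(k + 1)**2 + 25)/((k + 5)*(2*k**2 + 14*k + 11)) after simplifying.
Normal form (A,B,C) = (k + 3, k + 5, k**2 + 7*k + 11/2).
f must satisfy (k + 3)·f(k+1) − (k + 4)·f(k) = k**2 + 7*k + 11/2.
d = 2 from the (1,1,2) case.
Solve for f: f(k) = k*(6*k + 5)/6 (degree 2 ≤ 2).
Then R = B(k−1)f/C = k*(k + 4)*(6*k + 5)/(3*(2*k**2 + 14*k + 11)), so s_k = R(k)·t_k = k*(-6*k - 5)/(3*(k + 3)).
Verify: (-2*k**2 - 14*k - 11)/(k**2 + 7*k + 12) matches t_k.
Σ_(k=1)^n t_k = s_(n+1) − s_(1) = ((-6*n**2 - 17*n - 11)/(3*(n + 4))) − (-11/12), i.e. n*(-8*n - 19)/(4*(n + 4)).

S(n) = \frac{n \left(- 8 n - 19\right)}{4 \left(n + 4\right)}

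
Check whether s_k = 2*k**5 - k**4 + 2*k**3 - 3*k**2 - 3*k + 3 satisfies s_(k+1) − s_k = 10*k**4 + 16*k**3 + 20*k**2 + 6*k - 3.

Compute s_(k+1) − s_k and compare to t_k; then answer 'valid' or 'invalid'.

valid; difference matches t_k

s_(k+1) = k*(2*k**4 + 9*k**3 + 18*k**2 + 17*k + 3)
s_(k+1) − s_k = 10*k**4 + 16*k**3 + 20*k**2 + 6*k - 3
(s_(k+1) − s_k) − t_k = 0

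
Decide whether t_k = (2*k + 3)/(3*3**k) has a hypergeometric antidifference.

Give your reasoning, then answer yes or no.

Yes. s_k = (-k - 2)/3**k.

t_(k+1)/t_k = (2*k + 5)/(3*(2*k + 3)).
Take A(k)=1/3, B(k)=1, C(k)=k + 3/2.
Solve (1/3)·f(k+1) − (1)·f(k) = k + 3/2.
deg f ≤ 1 (via 0,0,1).
Match coefficients ⇒ f(k) = -3*(k + 2)/2.
So s_k = (B(k−1)f/C)·t_k = (-3*(k + 2)/(2*k + 3))·t_k = (-k - 2)/3**k.
s_(k+1) − s_k = (2*k + 3)/(3*3**k) = t_k.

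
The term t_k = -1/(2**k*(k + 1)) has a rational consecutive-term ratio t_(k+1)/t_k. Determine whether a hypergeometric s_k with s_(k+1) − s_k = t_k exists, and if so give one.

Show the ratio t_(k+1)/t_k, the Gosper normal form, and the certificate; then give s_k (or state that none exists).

no hypergeometric antidifference exists

Step 1: r(k) = (k + 1)/(2*(k + 2)).
A = k/2 + 1/2, B = k + 2, C = 1.
Key eq: (k/2 + 1/2)·f(k+1) = (k + 1)·f(k) + (1).
Bound: deg f ≤ -1.
Negative degree bound (-1): no f exists, t_k not Gosper-summable.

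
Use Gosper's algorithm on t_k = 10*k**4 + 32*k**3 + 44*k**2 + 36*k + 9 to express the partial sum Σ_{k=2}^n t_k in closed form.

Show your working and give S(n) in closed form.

r(k) = (10*k**4 + 72*k**3 + 200*k**2 + 260*k + 131)/(10*k**4 + 32*k**3 + 44*k**2 + 36*k + 9) after simplifying.
Take A(k)=1, B(k)=1, C(k)=k**4 + 16*k**3/5 + 22*k**2/5 + 18*k/5 + 9/10.
f must satisfy (1)·f(k+1) − (1)·f(k) = k**4 + 16*k**3/5 + 22*k**2/5 + 18*k/5 + 9/10.
Bound: deg f ≤ 5.
Solving with deg f ≤ 5: f(k) = k*(2*k**4 + 3*k**3 + 2*k**2 + 4*k - 2)/10.
Certificate R = B(k−1)f/C = k*(2*k**4 + 3*k**3 + 2*k**2 + 4*k - 2)/(10*k**4 + 32*k**3 + 44*k**2 + 36*k + 9) gives s_k = k*(2*k**4 + 3*k**3 + 2*k**2 + 4*k - 2).
Δs = 10*k**4 + 32*k**3 + 44*k**2 + 36*k + 9, as required.
Evaluate: s_(n+1) = 2*n**5 + 13*n**4 + 34*n**3 + 48*n**2 + 34*n + 9; subtract s_(2) = 140 ⇒ S(n) = 2*n**5 + 13*n**4 + 34*n**3 + 48*n**2 + 34*n - 131.

S(n) = 2*n**5 + 13*n**4 + 34*n**3 + 48*n**2 + 34*n - 131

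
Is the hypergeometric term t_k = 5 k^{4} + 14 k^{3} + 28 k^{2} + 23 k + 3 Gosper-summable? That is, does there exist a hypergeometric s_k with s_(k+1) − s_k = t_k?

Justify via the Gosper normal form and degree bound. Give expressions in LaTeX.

Yes. s_k = k \left(k^{4} + k^{3} + 4 k^{2} + k - 4\right).

t_(k+1)/t_k = (5*k**4 + 34*k**3 + 100*k**2 + 141*k + 73)/(5*k**4 + 14*k**3 + 28*k**2 + 23*k + 3).
Take A(k)=1, B(k)=1, C(k)=k**4 + 14*k**3/5 + 28*k**2/5 + 23*k/5 + 3/5.
Solve (1)·f(k+1) − (1)·f(k) = k**4 + 14*k**3/5 + 28*k**2/5 + 23*k/5 + 3/5.
d = 5 from the (0,0,4) case.
A polynomial solution: f(k) = k*(k**4 + k**3 + 4*k**2 + k - 4)/5.
Get s_k = R·t_k = k*(k**4 + k**3 + 4*k**2 + k - 4) with R(k) = B(k−1)f(k)/C(k) = k*(k**4 + k**3 + 4*k**2 + k - 4)/(5*k**4 + 14*k**3 + 28*k**2 + 23*k + 3).
Δs = 5*k**4 + 14*k**3 + 28*k**2 + 23*k + 3, as required.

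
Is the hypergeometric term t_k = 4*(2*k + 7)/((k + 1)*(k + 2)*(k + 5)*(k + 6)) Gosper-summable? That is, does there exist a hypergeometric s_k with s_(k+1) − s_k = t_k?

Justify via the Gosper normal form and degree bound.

Step 1: r(k) = (k + 1)*(k + 5)*(2*k + 9)/((k + 3)*(k + 7)*(2*k + 7)).
So A=k + 1 and B=k + 7, with C=k**3 + 21*k**2/2 + 73*k/2 + 42.
Set up (k + 1)·f(k+1) − (k + 6)·f(k) − (k**3 + 21*k**2/2 + 73*k/2 + 42) = 0.
d = 5 from the (1,1,3) case.
Solve for f: f(k) = k*(k + 2)*(k + 3)*(k + 4)*(k + 6)/10 (degree 5 ≤ 5).
Get s_k = R·t_k = 4*k*(k + 6)/(5*(k**2 + 6*k + 5)) with R(k) = B(k−1)f(k)/C(k) = k*(k + 2)*(k + 6)**2/(5*(2*k + 7)).
Check: Δs_k = 4*(2*k + 7)/(k**4 + 14*k**3 + 65*k**2 + 112*k + 60). ✓

Yes. s_k = 4*k*(k + 6)/(5*(k**2 + 6*k + 5)).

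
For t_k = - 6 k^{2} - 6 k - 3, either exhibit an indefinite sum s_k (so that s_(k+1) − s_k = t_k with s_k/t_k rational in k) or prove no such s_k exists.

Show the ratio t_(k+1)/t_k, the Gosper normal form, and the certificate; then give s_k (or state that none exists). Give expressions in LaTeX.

Ratio r(k) = (2*k**2 + 6*k + 5)/(2*k**2 + 2*k + 1).
Normal form (A,B,C) = (1, 1, k**2 + k + 1/2).
Solve (1)·f(k+1) − (1)·f(k) = k**2 + k + 1/2.
Degrees (0,0,2) ⇒ d ≤ 3.
A polynomial solution: f(k) = k*(2*k**2 + 1)/6.
R(k) = B(k−1)·f(k)/C(k) = k*(2*k**2 + 1)/(3*(2*k**2 + 2*k + 1)); s_k = R·t_k = -2*k**3 - k.
Verify: -6*k**2 - 6*k - 3 matches t_k.

s_k = - 2 k^{3} - k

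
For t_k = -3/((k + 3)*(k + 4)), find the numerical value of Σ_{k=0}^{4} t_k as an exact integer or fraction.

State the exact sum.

r(k) = (k + 3)/(k + 5) after simplifying.
Factor: A=k + 3; B=k + 5; C=1.
Key eq: (k + 3)·f(k+1) = (k + 4)·f(k) + (1).
Degrees (1,1,0) ⇒ d ≤ 1.
A polynomial solution: f(k) = k/3.
Certificate R = B(k−1)f/C = k*(k + 4)/3 gives s_k = -k/(k + 3).
s_(k+1) − s_k = -3/(k**2 + 7*k + 12) = t_k.
Evaluate s at k=5 and k=0: -5/8 and 0; difference -5/8.

Σ = -5/8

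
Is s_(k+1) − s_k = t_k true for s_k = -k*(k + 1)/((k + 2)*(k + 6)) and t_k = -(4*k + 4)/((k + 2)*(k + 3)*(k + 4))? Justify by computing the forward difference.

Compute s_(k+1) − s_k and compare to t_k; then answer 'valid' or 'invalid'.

Invalid: residual 3*(-k**3 - k**2 + 24*k + 24)/(k**5 + 22*k**4 + 185*k**3 + 740*k**2 + 1404*k + 1008) ≠ 0.

s_(k+1) = -(k + 1)*(k + 2)/((k + 3)*(k + 7))
s_(k+1) − s_k = (-7*k**2 - 31*k - 24)/(k**4 + 18*k**3 + 113*k**2 + 288*k + 252)
(s_(k+1) − s_k) − t_k = 3*(-k**3 - k**2 + 24*k + 24)/(k**5 + 22*k**4 + 185*k**3 + 740*k**2 + 1404*k + 1008)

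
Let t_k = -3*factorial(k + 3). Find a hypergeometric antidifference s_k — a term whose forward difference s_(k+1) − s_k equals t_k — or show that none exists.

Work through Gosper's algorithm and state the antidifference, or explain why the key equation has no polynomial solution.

r(k) = k + 4 after simplifying.
Factor: A=k + 4; B=1; C=1.
Set up (k + 4)·f(k+1) − (1)·f(k) − (1) = 0.
From deg A=1, deg B=0, deg C=0: d=-1.
Negative degree bound (-1): no f exists, t_k not Gosper-summable.

none — t_k is not Gosper-summable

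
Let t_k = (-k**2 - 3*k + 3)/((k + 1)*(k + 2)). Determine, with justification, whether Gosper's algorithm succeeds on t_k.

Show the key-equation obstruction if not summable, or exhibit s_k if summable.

Yes. s_k = k*(4 - k)/(k + 1).

t_(k+1)/t_k = (k + 1)*(3*k + (k + 1)**2)/((k + 3)*(k**2 + 3*k - 3)).
Normal form (A,B,C) = (k + 1, k + 3, k**2 + 3*k - 3).
Key eq: (k + 1)·f(k+1) = (k + 2)·f(k) + (k**2 + 3*k - 3).
Bound: deg f ≤ 2.
Solving with deg f ≤ 2: f(k) = k*(k - 4).
R(k) = B(k−1)·f(k)/C(k) = k*(k - 4)*(k + 2)/(k**2 + 3*k - 3); s_k = R·t_k = k*(4 - k)/(k + 1).
Δs = (-k**2 - 3*k + 3)/(k**2 + 3*k + 2), as required.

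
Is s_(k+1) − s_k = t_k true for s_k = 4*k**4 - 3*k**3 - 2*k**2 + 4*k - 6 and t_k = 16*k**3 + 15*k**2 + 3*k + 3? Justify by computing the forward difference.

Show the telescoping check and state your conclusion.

Valid — Δs_k = t_k.

s_(k+1) = 4*k**4 + 13*k**3 + 13*k**2 + 7*k - 3
s_(k+1) − s_k = 16*k**3 + 15*k**2 + 3*k + 3
(s_(k+1) − s_k) − t_k = 0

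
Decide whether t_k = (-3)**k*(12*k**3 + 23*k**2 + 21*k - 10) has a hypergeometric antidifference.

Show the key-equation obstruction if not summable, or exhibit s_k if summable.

Yes. s_k = (-3)**k*(-3*k**3 + k**2 + 4).

r(k) = 3*(-12*k**3 - 59*k**2 - 103*k - 46)/(12*k**3 + 23*k**2 + 21*k - 10) after simplifying.
So A=-3 and B=1, with C=k**3 + 23*k**2/12 + 7*k/4 - 5/6.
Need (-3)·f(k+1) − (1)·f(k) = k**3 + 23*k**2/12 + 7*k/4 - 5/6.
deg f ≤ 3 (via 0,0,3).
Solve for f: f(k) = -(3*k**3 - k**2 - 4)/12 (degree 3 ≤ 3).
R(k) = B(k−1)·f(k)/C(k) = -(3*k**3 - k**2 - 4)/((3*k - 1)*(4*k**2 + 9*k + 10)); s_k = R·t_k = (-3)**k*(-3*k**3 + k**2 + 4).
Verify: (-3)**k*(12*k**3 + 23*k**2 + 21*k - 10) matches t_k.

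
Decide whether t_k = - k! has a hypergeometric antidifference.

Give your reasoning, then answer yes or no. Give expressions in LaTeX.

No — t_k has no hypergeometric antidifference.

Ratio r(k) = k + 1.
A = k + 1, B = 1, C = 1.
Set up (k + 1)·f(k+1) − (1)·f(k) − (1) = 0.
Bound: deg f ≤ -1.
deg f ≤ -1 is impossible — no certificate.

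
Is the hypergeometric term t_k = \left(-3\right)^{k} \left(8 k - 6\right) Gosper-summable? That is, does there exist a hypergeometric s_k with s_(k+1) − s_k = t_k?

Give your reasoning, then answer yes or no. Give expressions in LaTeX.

Compute t_(k+1)/t_k: get 3*(-4*k - 1)/(4*k - 3).
So A=-3 and B=1, with C=k - 3/4.
Set up (-3)·f(k+1) − (1)·f(k) − (k - 3/4) = 0.
d = 1 from the (0,0,1) case.
Coefficient equations give f(k) = -(2*k - 3)/8.
Then R = B(k−1)f/C = -(2*k - 3)/(2*(4*k - 3)), so s_k = R(k)·t_k = (-3)**k*(3 - 2*k).
Δs = (-3)**k*(8*k - 6), as required.

Yes. s_k = \left(-3\right)^{k} \left(3 - 2 k\right).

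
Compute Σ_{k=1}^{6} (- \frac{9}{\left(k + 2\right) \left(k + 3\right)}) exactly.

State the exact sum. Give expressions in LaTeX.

r(k) = (k + 2)/(k + 4) after simplifying.
Normal form (A,B,C) = (k + 2, k + 4, 1).
Solve (k + 2)·f(k+1) − (k + 3)·f(k) = 1.
d = 1 from the (1,1,0) case.
Coefficient equations give f(k) = k/2.
Certificate R = B(k−1)f/C = k*(k + 3)/2 gives s_k = -9*k/(2*k + 4).
Check: Δs_k = -9/(k**2 + 5*k + 6). ✓
Evaluate s at k=7 and k=1: -7/2 and -3/2; difference -2.

Σ = -2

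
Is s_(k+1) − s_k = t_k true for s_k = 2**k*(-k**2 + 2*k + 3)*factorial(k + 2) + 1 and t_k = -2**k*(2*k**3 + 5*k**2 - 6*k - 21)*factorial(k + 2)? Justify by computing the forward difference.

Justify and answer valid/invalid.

s_(k+1) = 2**(k + 1)*(2*k - (k + 1)**2 + 5)*factorial(k + 3) + 1
s_(k+1) − s_k = -2**k*(2*k**3 + 5*k**2 - 6*k - 21)*factorial(k + 2)
(s_(k+1) − s_k) − t_k = 0

Valid: the claim telescopes to t_k.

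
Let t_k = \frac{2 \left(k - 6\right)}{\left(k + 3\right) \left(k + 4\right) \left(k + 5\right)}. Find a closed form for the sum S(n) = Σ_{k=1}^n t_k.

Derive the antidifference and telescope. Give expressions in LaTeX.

Step 1: r(k) = (k - 5)*(k + 3)/((k - 6)*(k + 6)).
Gosper form: A/B · C(k+1)/C(k) with A=k + 3, B=k + 6, C=k - 6.
Need (k + 3)·f(k+1) − (k + 5)·f(k) = k - 6.
Bound: deg f ≤ 2.
A polynomial solution: f(k) = -k*(k + 15)/8.
R(k) = B(k−1)·f(k)/C(k) = -k*(k + 5)*(k + 15)/(8*(k - 6)); s_k = R·t_k = k*(-k - 15)/(4*(k + 3)*(k + 4)).
Check: Δs_k = 2*(k - 6)/(k**3 + 12*k**2 + 47*k + 60). ✓
Σ_(k=1)^n t_k = s_(n+1) − s_(1) = ((-n**2 - 17*n - 16)/(4*(n**2 + 9*n + 20))) − (-1/5), i.e. n*(-n - 49)/(20*(n**2 + 9*n + 20)).

S(n) = \frac{n \left(- n - 49\right)}{20 \left(n^{2} + 9 n + 20\right)}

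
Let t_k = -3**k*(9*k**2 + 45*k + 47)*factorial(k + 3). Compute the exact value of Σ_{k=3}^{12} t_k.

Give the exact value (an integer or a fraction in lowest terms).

Σ = -1334307405704232765600

Compute t_(k+1)/t_k: get 3*(9*k**3 + 99*k**2 + 353*k + 404)/(9*k**2 + 45*k + 47).
A = 3*k + 12, B = 1, C = k**2 + 5*k + 47/9.
f must satisfy (3*k + 12)·f(k+1) − (1)·f(k) = k**2 + 5*k + 47/9.
Bound: deg f ≤ 1.
A polynomial solution: f(k) = (3*k + 1)/9.
So s_k = (B(k−1)f/C)·t_k = ((3*k + 1)/(9*k**2 + 45*k + 47))·t_k = -3**k*(3*k + 1)*factorial(k + 3).
Check: Δs_k = -3**k*(9*k**2 + 45*k + 47)*factorial(k + 3). ✓
Evaluate s at k=13 and k=3: -1334307405704232960000 and -194400; difference -1334307405704232765600.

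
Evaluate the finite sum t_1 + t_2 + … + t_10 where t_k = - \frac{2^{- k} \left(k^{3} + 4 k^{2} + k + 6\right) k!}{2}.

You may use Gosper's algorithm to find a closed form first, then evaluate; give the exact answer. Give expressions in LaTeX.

Σ = -2962574

Ratio r(k) = (k + 1)*(k + (k + 1)**3 + 4*(k + 1)**2 + 7)/(2*(k**3 + 4*k**2 + k + 6)).
Factor: A=k/2 + 1/2; B=1; C=k**3 + 4*k**2 + k + 6.
Solve (k/2 + 1/2)·f(k+1) − (1)·f(k) = k**3 + 4*k**2 + k + 6.
From deg A=1, deg B=0, deg C=3: d=2.
Solve for f: f(k) = 2*(k**2 + 3*k - 2) (degree 2 ≤ 2).
So s_k = (B(k−1)f/C)·t_k = (2*(k**2 + 3*k - 2)/(k**3 + 4*k**2 + k + 6))·t_k = -(k**2 + 3*k - 2)*factorial(k)/2**k.
Check: Δs_k = -(k**3 + 4*k**2 + k + 6)*factorial(k)/(2*2**k). ✓
Sum = s_(11) − s_(1); s_(11) = -2962575, s_(1) = -1 ⇒ -2962574.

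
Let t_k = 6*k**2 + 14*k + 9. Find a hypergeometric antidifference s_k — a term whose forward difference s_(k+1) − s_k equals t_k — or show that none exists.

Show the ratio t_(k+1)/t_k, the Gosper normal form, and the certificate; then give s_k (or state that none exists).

t_(k+1)/t_k = (6*k**2 + 26*k + 29)/(6*k**2 + 14*k + 9).
Gosper form: A/B · C(k+1)/C(k) with A=1, B=1, C=k**2 + 7*k/3 + 3/2.
f must satisfy (1)·f(k+1) − (1)·f(k) = k**2 + 7*k/3 + 3/2.
From deg A=0, deg B=0, deg C=2: d=3.
Solve for f: f(k) = k*(2*k**2 + 4*k + 3)/6 (degree 3 ≤ 3).
Get s_k = R·t_k = k*(2*k**2 + 4*k + 3) with R(k) = B(k−1)f(k)/C(k) = k*(2*k**2 + 4*k + 3)/(6*k**2 + 14*k + 9).
Verify: 6*k**2 + 14*k + 9 matches t_k.

s_k = k*(2*k**2 + 4*k + 3)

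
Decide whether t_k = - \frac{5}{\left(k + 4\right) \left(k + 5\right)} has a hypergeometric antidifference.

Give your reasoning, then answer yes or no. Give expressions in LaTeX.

The ratio is (k + 4)/(k + 6).
Gosper form: A/B · C(k+1)/C(k) with A=k + 4, B=k + 6, C=1.
f must satisfy (k + 4)·f(k+1) − (k + 5)·f(k) = 1.
Bound: deg f ≤ 1.
Solve for f: f(k) = k/4 (degree 1 ≤ 1).
Get s_k = R·t_k = -5*k/(4*k + 16) with R(k) = B(k−1)f(k)/C(k) = k*(k + 5)/4.
Δs = -5/(k**2 + 9*k + 20), as required.

Yes. s_k = - \frac{5 k}{4 k + 16}.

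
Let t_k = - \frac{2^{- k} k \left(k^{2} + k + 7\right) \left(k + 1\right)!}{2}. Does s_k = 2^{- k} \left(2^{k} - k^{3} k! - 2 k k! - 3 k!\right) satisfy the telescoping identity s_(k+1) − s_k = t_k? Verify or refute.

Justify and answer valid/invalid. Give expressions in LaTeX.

Valid — Δs_k = t_k.

s_(k+1) = (2*2**k - k**4*factorial(k) - 4*k**3*factorial(k) - 8*k**2*factorial(k) - 11*k*factorial(k) - 6*factorial(k))/(2*2**k)
s_(k+1) − s_k = -k*(k**2 + k + 7)*factorial(k + 1)/(2*2**k)
(s_(k+1) − s_k) − t_k = 0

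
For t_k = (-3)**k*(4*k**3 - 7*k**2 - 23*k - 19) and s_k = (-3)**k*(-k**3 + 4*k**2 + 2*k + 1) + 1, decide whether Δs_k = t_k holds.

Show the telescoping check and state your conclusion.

s_(k+1) = (-3)**(k + 1)*(2*k - (k + 1)**3 + 4*(k + 1)**2 + 3) + 1
s_(k+1) − s_k = (-3)**k*(4*k**3 - 7*k**2 - 23*k - 19)
(s_(k+1) − s_k) − t_k = 0

Valid: the claim telescopes to t_k.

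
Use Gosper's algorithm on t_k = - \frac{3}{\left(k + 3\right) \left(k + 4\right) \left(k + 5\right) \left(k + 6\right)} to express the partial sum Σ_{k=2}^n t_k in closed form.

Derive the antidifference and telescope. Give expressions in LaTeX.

S(n) = \frac{- n^{3} - 15 n^{2} - 74 n + 90}{210 \left(n^{3} + 15 n^{2} + 74 n + 120\right)}

Step 1: r(k) = (k + 3)/(k + 7).
A = k + 3, B = k + 7, C = 1.
f must satisfy (k + 3)·f(k+1) − (k + 6)·f(k) = 1.
Degrees (1,1,0) ⇒ d ≤ 3.
Coefficient equations give f(k) = k*(k**2 + 12*k + 47)/180.
Get s_k = R·t_k = k*(-k**2 - 12*k - 47)/(60*(k + 3)*(k + 4)*(k + 5)) with R(k) = B(k−1)f(k)/C(k) = k*(k + 6)*(k**2 + 12*k + 47)/180.
s_(k+1) − s_k = -3/(k**4 + 18*k**3 + 119*k**2 + 342*k + 360) = t_k.
Σ_(k=2)^n t_k = s_(n+1) − s_(2) = ((-n**3 - 15*n**2 - 74*n - 60)/(60*(n**3 + 15*n**2 + 74*n + 120))) − (-1/84), i.e. (-n**3 - 15*n**2 - 74*n + 90)/(210*(n**3 + 15*n**2 + 74*n + 120)).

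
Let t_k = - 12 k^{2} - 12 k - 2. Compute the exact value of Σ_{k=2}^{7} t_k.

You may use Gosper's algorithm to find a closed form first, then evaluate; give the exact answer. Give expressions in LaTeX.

Σ = -2004

Compute t_(k+1)/t_k: get (6*k**2 + 18*k + 13)/(6*k**2 + 6*k + 1).
Take A(k)=1, B(k)=1, C(k)=k**2 + k + 1/6.
Set up (1)·f(k+1) − (1)·f(k) − (k**2 + k + 1/6) = 0.
From deg A=0, deg B=0, deg C=2: d=3.
Solving with deg f ≤ 3: f(k) = k*(2*k**2 - 1)/6.
Get s_k = R·t_k = -4*k**3 + 2*k with R(k) = B(k−1)f(k)/C(k) = k*(2*k**2 - 1)/(6*k**2 + 6*k + 1).
s_(k+1) − s_k = -12*k**2 - 12*k - 2 = t_k.
Evaluate s at k=8 and k=2: -2032 and -28; difference -2004.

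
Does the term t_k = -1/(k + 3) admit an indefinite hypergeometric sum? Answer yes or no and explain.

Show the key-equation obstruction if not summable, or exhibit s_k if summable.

No — the linear system for f has no solution.

The ratio is (k + 3)/(k + 4).
A = k + 3, B = k + 4, C = 1.
Solve (k + 3)·f(k+1) − (k + 3)·f(k) = 1.
Bound: deg f ≤ 0.
Generic f = c0 gives residual -1; -1 = 0 cannot hold, so t_k is not Gosper-summable.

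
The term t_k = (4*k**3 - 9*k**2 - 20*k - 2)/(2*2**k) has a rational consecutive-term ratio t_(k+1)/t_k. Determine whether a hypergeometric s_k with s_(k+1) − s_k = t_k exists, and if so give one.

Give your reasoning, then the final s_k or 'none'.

t_(k+1)/t_k = (4*k**3 + 3*k**2 - 26*k - 27)/(2*(4*k**3 - 9*k**2 - 20*k - 2)).
Normal form (A,B,C) = (1/2, 1, k**3 - 9*k**2/4 - 5*k - 1/2).
Need (1/2)·f(k+1) − (1)·f(k) = k**3 - 9*k**2/4 - 5*k - 1/2.
Degrees (0,0,3) ⇒ d ≤ 3.
Match coefficients ⇒ f(k) = -(4*k**3 + 3*k**2 - 2*k + 3)/2.
R(k) = B(k−1)·f(k)/C(k) = -2*(4*k**3 + 3*k**2 - 2*k + 3)/(4*k**3 - 9*k**2 - 20*k - 2); s_k = R·t_k = (-4*k**3 - 3*k**2 + 2*k - 3)/2**k.
Verify: (4*k**3 - 9*k**2 - 20*k - 2)/(2*2**k) matches t_k.

s_k = (-4*k**3 - 3*k**2 + 2*k - 3)/2**k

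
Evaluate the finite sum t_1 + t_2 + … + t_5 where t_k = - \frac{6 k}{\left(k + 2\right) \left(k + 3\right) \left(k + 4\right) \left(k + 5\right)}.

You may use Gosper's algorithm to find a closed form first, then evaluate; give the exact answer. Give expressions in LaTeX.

r(k) = (k + 1)*(k + 2)/(k*(k + 6)) after simplifying.
Normal form (A,B,C) = (k + 2, k + 6, k).
Need (k + 2)·f(k+1) − (k + 5)·f(k) = k.
From deg A=1, deg B=1, deg C=1: d=3.
Match coefficients ⇒ f(k) = k*(k - 1)*(k + 10)/72.
So s_k = (B(k−1)f/C)·t_k = ((k - 1)*(k + 5)*(k + 10)/72)·t_k = k*(-k**2 - 9*k + 10)/(12*(k + 2)*(k + 3)*(k + 4)).
Verify: -6*k/(k**4 + 14*k**3 + 71*k**2 + 154*k + 120) matches t_k.
Sum = s_(6) − s_(1); s_(6) = -1/18, s_(1) = 0 ⇒ -1/18.

Σ = -1/18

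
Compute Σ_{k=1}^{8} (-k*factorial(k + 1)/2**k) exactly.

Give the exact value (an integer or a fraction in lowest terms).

r(k) = (k + 1)*(k + 2)/(2*k) after simplifying.
Normal form (A,B,C) = (k/2 + 1, 1, k).
Need (k/2 + 1)·f(k+1) − (1)·f(k) = k.
deg f ≤ 0 (via 1,0,1).
A polynomial solution: f(k) = 2.
So s_k = (B(k−1)f/C)·t_k = (2/k)·t_k = -2**(1 - k)*factorial(k + 1).
Verify: -k*factorial(k + 1)/2**k matches t_k.
Sum = s_(9) − s_(1); s_(9) = -14175, s_(1) = -2 ⇒ -14173.

Σ = -14173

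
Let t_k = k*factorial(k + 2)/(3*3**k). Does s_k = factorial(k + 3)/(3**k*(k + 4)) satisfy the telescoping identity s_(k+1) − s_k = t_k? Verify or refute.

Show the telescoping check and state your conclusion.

Invalid: residual -(k**2 + 4*k - 3)*factorial(k + 2)/(3*3**k*(k + 4)*(k + 5)) ≠ 0.

s_(k+1) = factorial(k + 4)/(3*3**k*(k + 5))
s_(k+1) − s_k = (k**2 + 5*k + 1)*factorial(k + 3)/(3*3**k*(k + 4)*(k + 5))
(s_(k+1) − s_k) − t_k = -(k**2 + 4*k - 3)*factorial(k + 2)/(3*3**k*(k + 4)*(k + 5))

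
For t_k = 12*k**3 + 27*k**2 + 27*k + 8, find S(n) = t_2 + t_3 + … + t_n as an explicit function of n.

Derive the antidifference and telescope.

S(n) = 3*n**4 + 15*n**3 + 30*n**2 + 26*n - 74

t_(k+1)/t_k = (12*k**3 + 63*k**2 + 117*k + 74)/(12*k**3 + 27*k**2 + 27*k + 8).
So A=1 and B=1, with C=k**3 + 9*k**2/4 + 9*k/4 + 2/3.
f must satisfy (1)·f(k+1) − (1)·f(k) = k**3 + 9*k**2/4 + 9*k/4 + 2/3.
d = 4 from the (0,0,3) case.
Coefficient equations give f(k) = k*(3*k**3 + 3*k**2 + 3*k - 1)/12.
Then R = B(k−1)f/C = k*(3*k**3 + 3*k**2 + 3*k - 1)/(12*k**3 + 27*k**2 + 27*k + 8), so s_k = R(k)·t_k = k*(3*k**3 + 3*k**2 + 3*k - 1).
Δs = 12*k**3 + 27*k**2 + 27*k + 8, as required.
s_(n+1) = 3*n**4 + 15*n**3 + 30*n**2 + 26*n + 8 and s_(2) = 82, so S(n) = 3*n**4 + 15*n**3 + 30*n**2 + 26*n - 74.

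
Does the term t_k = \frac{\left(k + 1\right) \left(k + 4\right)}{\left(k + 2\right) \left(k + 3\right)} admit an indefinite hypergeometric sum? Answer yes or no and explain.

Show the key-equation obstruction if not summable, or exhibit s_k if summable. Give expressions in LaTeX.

Yes. s_k = \frac{k \left(k + 1\right)}{k + 2}.

Compute t_(k+1)/t_k: get (k + 2)**2*(k + 5)/((k + 1)*(k + 4)**2).
Normal form (A,B,C) = (k + 2, k + 4, k**2 + 5*k + 4).
Key eq: (k + 2)·f(k+1) = (k + 3)·f(k) + (k**2 + 5*k + 4).
From deg A=1, deg B=1, deg C=2: d=2.
Coefficient equations give f(k) = k*(k + 1).
Get s_k = R·t_k = k*(k + 1)/(k + 2) with R(k) = B(k−1)f(k)/C(k) = k*(k + 3)/(k + 4).
Check: Δs_k = (k**2 + 5*k + 4)/(k**2 + 5*k + 6). ✓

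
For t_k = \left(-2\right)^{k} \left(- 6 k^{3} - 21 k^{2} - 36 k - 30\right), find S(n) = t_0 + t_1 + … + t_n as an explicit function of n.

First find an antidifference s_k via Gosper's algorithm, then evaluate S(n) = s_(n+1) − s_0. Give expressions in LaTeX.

t_(k+1)/t_k = 2*(-2*k**3 - 13*k**2 - 32*k - 31)/(2*k**3 + 7*k**2 + 12*k + 10).
Factor: A=-2; B=1; C=k**3 + 7*k**2/2 + 6*k + 5.
Need (-2)·f(k+1) − (1)·f(k) = k**3 + 7*k**2/2 + 6*k + 5.
Degrees (0,0,3) ⇒ d ≤ 3.
Solve for f: f(k) = -(2*k**3 + 3*k**2 + 4*k + 4)/6 (degree 3 ≤ 3).
Get s_k = R·t_k = (-2)**k*(2*k**3 + 3*k**2 + 4*k + 4) with R(k) = B(k−1)f(k)/C(k) = -(2*k**3 + 3*k**2 + 4*k + 4)/(3*(2*k**3 + 7*k**2 + 12*k + 10)).
Verify: (-2)**k*(-6*k**3 - 21*k**2 - 36*k - 30) matches t_k.
Evaluate: s_(n+1) = (-2)**(n + 1)*(2*n**3 + 9*n**2 + 16*n + 13); subtract s_(0) = 4 ⇒ S(n) = -4*(-2)**n*n**3 - 18*(-2)**n*n**2 - 32*(-2)**n*n - 26*(-2)**n - 4.

S(n) = - 4 \left(-2\right)^{n} n^{3} - 18 \left(-2\right)^{n} n^{2} - 32 \left(-2\right)^{n} n - 26 \left(-2\right)^{n} - 4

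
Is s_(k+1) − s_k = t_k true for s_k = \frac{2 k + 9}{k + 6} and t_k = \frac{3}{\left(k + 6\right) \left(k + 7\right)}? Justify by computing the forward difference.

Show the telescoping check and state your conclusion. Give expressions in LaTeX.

Valid: the claim telescopes to t_k.

s_(k+1) = (2*k + 11)/(k + 7)
s_(k+1) − s_k = 3/(k**2 + 13*k + 42)
(s_(k+1) − s_k) − t_k = 0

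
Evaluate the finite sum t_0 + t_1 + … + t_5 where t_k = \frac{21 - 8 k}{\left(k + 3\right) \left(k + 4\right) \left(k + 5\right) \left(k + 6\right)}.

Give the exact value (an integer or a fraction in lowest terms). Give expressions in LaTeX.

Σ = 47/660

Step 1: r(k) = (k + 3)*(8*k - 13)/((k + 7)*(8*k - 21)).
A = k + 3, B = k + 7, C = k - 21/8.
f must satisfy (k + 3)·f(k+1) − (k + 6)·f(k) = k - 21/8.
d = 3 from the (1,1,1) case.
Solving with deg f ≤ 3: f(k) = -k*(k**2 + 12*k + 127)/160.
Then R = B(k−1)f/C = -k*(k + 6)*(k**2 + 12*k + 127)/(20*(8*k - 21)), so s_k = R(k)·t_k = k*(k**2 + 12*k + 127)/(20*(k + 3)*(k + 4)*(k + 5)).
Check: Δs_k = (21 - 8*k)/(k**4 + 18*k**3 + 119*k**2 + 342*k + 360). ✓
Evaluate s at k=6 and k=0: 47/660 and 0; difference 47/660.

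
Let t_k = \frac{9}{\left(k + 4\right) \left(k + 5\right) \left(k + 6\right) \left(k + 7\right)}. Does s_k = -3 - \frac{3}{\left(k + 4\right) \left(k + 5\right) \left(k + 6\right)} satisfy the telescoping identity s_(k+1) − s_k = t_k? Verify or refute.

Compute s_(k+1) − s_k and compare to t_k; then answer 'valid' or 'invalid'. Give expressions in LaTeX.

Valid — Δs_k = t_k.

s_(k+1) = -3 - 3/((k + 5)*(k + 6)*(k + 7))
s_(k+1) − s_k = 9/((k + 4)*(k + 5)*(k + 6)*(k + 7))
(s_(k+1) − s_k) − t_k = 0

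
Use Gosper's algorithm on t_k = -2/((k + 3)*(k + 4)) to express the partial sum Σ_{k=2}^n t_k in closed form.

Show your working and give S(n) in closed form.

Compute t_(k+1)/t_k: get (k + 3)/(k + 5).
Take A(k)=k + 3, B(k)=k + 5, C(k)=1.
Set up (k + 3)·f(k+1) − (k + 4)·f(k) − (1) = 0.
From deg A=1, deg B=1, deg C=0: d=1.
Solving with deg f ≤ 1: f(k) = k/3.
So s_k = (B(k−1)f/C)·t_k = (k*(k + 4)/3)·t_k = -2*k/(3*k + 9).
Check: Δs_k = -2/(k**2 + 7*k + 12). ✓
Telescope: S(n) = s_(n+1) − s_(2) = 2*(-n - 1)/(3*(n + 4)) − (-4/15) = 2*(1 - n)/(5*(n + 4)).

S(n) = 2*(1 - n)/(5*(n + 4))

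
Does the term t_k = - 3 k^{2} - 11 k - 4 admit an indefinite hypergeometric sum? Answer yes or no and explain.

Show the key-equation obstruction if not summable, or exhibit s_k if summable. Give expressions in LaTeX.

Yes. s_k = k \left(- k^{2} - 4 k + 1\right).

t_(k+1)/t_k = (3*k**2 + 17*k + 18)/(3*k**2 + 11*k + 4).
Factor: A=1; B=1; C=k**2 + 11*k/3 + 4/3.
Set up (1)·f(k+1) − (1)·f(k) − (k**2 + 11*k/3 + 4/3) = 0.
Bound: deg f ≤ 3.
Coefficient equations give f(k) = k*(k**2 + 4*k - 1)/3.
Get s_k = R·t_k = k*(-k**2 - 4*k + 1) with R(k) = B(k−1)f(k)/C(k) = k*(k**2 + 4*k - 1)/(3*k**2 + 11*k + 4).
Verify: -3*k**2 - 11*k - 4 matches t_k.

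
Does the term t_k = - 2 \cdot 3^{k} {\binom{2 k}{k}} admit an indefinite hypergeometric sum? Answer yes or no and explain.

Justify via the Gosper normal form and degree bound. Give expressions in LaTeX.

Step 1: r(k) = 6*(2*k + 1)/(k + 1).
Take A(k)=12*k + 6, B(k)=k + 1, C(k)=1.
Need (12*k + 6)·f(k+1) − (k)·f(k) = 1.
Bound: deg f ≤ -1.
Negative degree bound (-1): no f exists, t_k not Gosper-summable.

No — key equation has no polynomial f.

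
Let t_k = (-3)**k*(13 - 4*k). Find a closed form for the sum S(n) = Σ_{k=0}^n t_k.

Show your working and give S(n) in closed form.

r(k) = 3*(9 - 4*k)/(4*k - 13) after simplifying.
So A=-3 and B=1, with C=k - 13/4.
Set up (-3)·f(k+1) − (1)·f(k) − (k - 13/4) = 0.
Bound: deg f ≤ 1.
A polynomial solution: f(k) = -(k - 4)/4.
Get s_k = R·t_k = (-3)**k*(k - 4) with R(k) = B(k−1)f(k)/C(k) = -(k - 4)/(4*k - 13).
Verify: (-3)**k*(13 - 4*k) matches t_k.
Evaluate: s_(n+1) = (-3)**(n + 1)*(n - 3); subtract s_(0) = -4 ⇒ S(n) = (-3)**(n + 1)*n + (-3)**(n + 2) + 4.

S(n) = (-3)**(n + 1)*n + (-3)**(n + 2) + 4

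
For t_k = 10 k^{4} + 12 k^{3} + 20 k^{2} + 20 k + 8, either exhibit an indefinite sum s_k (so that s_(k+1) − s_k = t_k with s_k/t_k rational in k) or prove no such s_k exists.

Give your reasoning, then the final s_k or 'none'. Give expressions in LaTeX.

r(k) = (5*k**4 + 26*k**3 + 58*k**2 + 68*k + 35)/(5*k**4 + 6*k**3 + 10*k**2 + 10*k + 4) after simplifying.
So A=1 and B=1, with C=k**4 + 6*k**3/5 + 2*k**2 + 2*k + 4/5.
Key eq: (1)·f(k+1) = (1)·f(k) + (k**4 + 6*k**3/5 + 2*k**2 + 2*k + 4/5).
Bound: deg f ≤ 5.
Match coefficients ⇒ f(k) = k*(2*k**4 - 2*k**3 + 4*k**2 + 3*k + 1)/10.
Get s_k = R·t_k = k*(2*k**4 - 2*k**3 + 4*k**2 + 3*k + 1) with R(k) = B(k−1)f(k)/C(k) = k*(2*k**4 - 2*k**3 + 4*k**2 + 3*k + 1)/(2*(5*k**4 + 6*k**3 + 10*k**2 + 10*k + 4)).
s_(k+1) − s_k = 10*k**4 + 12*k**3 + 20*k**2 + 20*k + 8 = t_k.

s_k = k \left(2 k^{4} - 2 k^{3} + 4 k^{2} + 3 k + 1\right)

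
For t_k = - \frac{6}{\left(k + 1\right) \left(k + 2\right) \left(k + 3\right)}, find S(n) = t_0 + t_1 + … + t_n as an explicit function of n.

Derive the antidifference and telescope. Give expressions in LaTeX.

r(k) = (k + 1)/(k + 4) after simplifying.
A = k + 1, B = k + 4, C = 1.
Solve (k + 1)·f(k+1) − (k + 3)·f(k) = 1.
Degrees (1,1,0) ⇒ d ≤ 2.
Solving with deg f ≤ 2: f(k) = k*(k + 3)/4.
Get s_k = R·t_k = 3*k*(-k - 3)/(2*(k + 1)*(k + 2)) with R(k) = B(k−1)f(k)/C(k) = k*(k + 3)**2/4.
Δs = -6/(k**3 + 6*k**2 + 11*k + 6), as required.
Evaluate: s_(n+1) = 3*(-n**2 - 5*n - 4)/(2*(n**2 + 5*n + 6)); subtract s_(0) = 0 ⇒ S(n) = 3*(-n**2 - 5*n - 4)/(2*(n**2 + 5*n + 6)).

S(n) = \frac{3 \left(- n^{2} - 5 n - 4\right)}{2 \left(n^{2} + 5 n + 6\right)}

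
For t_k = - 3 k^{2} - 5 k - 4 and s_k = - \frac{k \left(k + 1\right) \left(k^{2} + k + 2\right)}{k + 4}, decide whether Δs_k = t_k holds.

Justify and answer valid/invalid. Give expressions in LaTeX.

Invalid: residual \frac{6 \left(k^{3} + 8 k^{2} + 11 k + 8\right)}{k^{2} + 9 k + 20} ≠ 0.

s_(k+1) = -(k + 1)*(k + 2)*(k + (k + 1)**2 + 3)/(k + 5)
s_(k+1) − s_k = (-3*k**4 - 26*k**3 - 61*k**2 - 70*k - 32)/(k**2 + 9*k + 20)
(s_(k+1) − s_k) − t_k = 6*(k**3 + 8*k**2 + 11*k + 8)/(k**2 + 9*k + 20)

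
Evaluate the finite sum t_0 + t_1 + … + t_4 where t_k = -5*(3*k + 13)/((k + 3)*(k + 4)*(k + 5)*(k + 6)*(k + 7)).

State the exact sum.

Compute t_(k+1)/t_k: get (k + 3)*(3*k + 16)/((k + 8)*(3*k + 13)).
Take A(k)=k + 3, B(k)=k + 8, C(k)=k + 13/3.
Need (k + 3)·f(k+1) − (k + 7)·f(k) = k + 13/3.
d = 4 from the (1,1,1) case.
Solving with deg f ≤ 4: f(k) = k*(k + 4)*(k**2 + 14*k + 63)/270.
Certificate R = B(k−1)f/C = k*(k + 4)*(k + 7)*(k**2 + 14*k + 63)/(90*(3*k + 13)) gives s_k = k*(-k**2 - 14*k - 63)/(18*(k**3 + 14*k**2 + 63*k + 90)).
Verify: 5*(-3*k - 13)/(k**5 + 25*k**4 + 245*k**3 + 1175*k**2 + 2754*k + 2520) matches t_k.
Σ_(k=0)^(4) t_k = s_(5) − s_(0) = -79/1584 − (0) = -79/1584.

Σ = -79/1584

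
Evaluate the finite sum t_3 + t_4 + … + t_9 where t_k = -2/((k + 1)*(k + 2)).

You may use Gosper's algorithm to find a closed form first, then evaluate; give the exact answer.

t_(k+1)/t_k = (k + 1)/(k + 3).
Gosper form: A/B · C(k+1)/C(k) with A=k + 1, B=k + 3, C=1.
Key eq: (k + 1)·f(k+1) = (k + 2)·f(k) + (1).
deg f ≤ 1 (via 1,1,0).
Match coefficients ⇒ f(k) = k.
Get s_k = R·t_k = -2*k/(k + 1) with R(k) = B(k−1)f(k)/C(k) = k*(k + 2).
Check: Δs_k = -2/(k**2 + 3*k + 2). ✓
Sum = s_(10) − s_(3); s_(10) = -20/11, s_(3) = -3/2 ⇒ -7/22.

Σ = -7/22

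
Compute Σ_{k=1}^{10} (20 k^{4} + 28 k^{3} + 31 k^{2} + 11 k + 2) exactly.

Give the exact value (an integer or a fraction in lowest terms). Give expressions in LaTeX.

Σ = 603920

The ratio is (20*k**4 + 108*k**3 + 235*k**2 + 237*k + 92)/(20*k**4 + 28*k**3 + 31*k**2 + 11*k + 2).
Gosper form: A/B · C(k+1)/C(k) with A=1, B=1, C=k**4 + 7*k**3/5 + 31*k**2/20 + 11*k/20 + 1/10.
f must satisfy (1)·f(k+1) − (1)·f(k) = k**4 + 7*k**3/5 + 31*k**2/20 + 11*k/20 + 1/10.
From deg A=0, deg B=0, deg C=4: d=5.
Solve for f: f(k) = k*(4*k**4 - 3*k**3 + 3*k**2 - 3*k + 1)/20 (degree 5 ≤ 5).
Certificate R = B(k−1)f/C = k*(4*k**4 - 3*k**3 + 3*k**2 - 3*k + 1)/(20*k**4 + 28*k**3 + 31*k**2 + 11*k + 2) gives s_k = k*(4*k**4 - 3*k**3 + 3*k**2 - 3*k + 1).
s_(k+1) − s_k = 20*k**4 + 28*k**3 + 31*k**2 + 11*k + 2 = t_k.
Evaluate s at k=11 and k=1: 603922 and 2; difference 603920.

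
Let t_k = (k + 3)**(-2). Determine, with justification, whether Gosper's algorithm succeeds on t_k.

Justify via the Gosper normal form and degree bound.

Ratio r(k) = (k + 3)**2/(k + 4)**2.
Take A(k)=k**2 + 6*k + 9, B(k)=k**2 + 8*k + 16, C(k)=1.
Set up (k**2 + 6*k + 9)·f(k+1) − (k**2 + 6*k + 9)·f(k) − (1) = 0.
From deg A=2, deg B=2, deg C=0: d=0.
Write f(k) = c0. Then LHS − RHS = -1, requiring -1 = 0: contradictory. No certificate.

No; the coefficient equations for f are inconsistent.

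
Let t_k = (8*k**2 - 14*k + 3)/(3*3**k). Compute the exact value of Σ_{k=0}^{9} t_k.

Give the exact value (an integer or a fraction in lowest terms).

Σ = 39242/19683

r(k) = (8*k**2 + 2*k - 3)/(3*(8*k**2 - 14*k + 3)) after simplifying.
Factor: A=1/3; B=1; C=k**2 - 7*k/4 + 3/8.
Key eq: (1/3)·f(k+1) = (1)·f(k) + (k**2 - 7*k/4 + 3/8).
From deg A=0, deg B=0, deg C=2: d=2.
Solving with deg f ≤ 2: f(k) = -3*(4*k**2 - 3*k + 2)/8.
So s_k = (B(k−1)f/C)·t_k = (-3*(4*k**2 - 3*k + 2)/((2*k - 3)*(4*k - 1)))·t_k = (-4*k**2 + 3*k - 2)/3**k.
s_(k+1) − s_k = (8*k**2 - 14*k + 3)/(3*3**k) = t_k.
Σ_(k=0)^(9) t_k = s_(10) − s_(0) = -124/19683 − (-2) = 39242/19683.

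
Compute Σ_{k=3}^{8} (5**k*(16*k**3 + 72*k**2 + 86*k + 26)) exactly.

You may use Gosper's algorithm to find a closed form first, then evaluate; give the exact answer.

r(k) = 5*(8*k**3 + 60*k**2 + 139*k + 100)/(8*k**3 + 36*k**2 + 43*k + 13) after simplifying.
Normal form (A,B,C) = (5, 1, k**3 + 9*k**2/2 + 43*k/8 + 13/8).
f must satisfy (5)·f(k+1) − (1)·f(k) = k**3 + 9*k**2/2 + 43*k/8 + 13/8.
From deg A=0, deg B=0, deg C=3: d=3.
Solve for f: f(k) = (4*k**3 + 3*k**2 - k - 1)/16 (degree 3 ≤ 3).
So s_k = (B(k−1)f/C)·t_k = ((4*k**3 + 3*k**2 - k - 1)/(2*(8*k**3 + 36*k**2 + 43*k + 13)))·t_k = 5**k*(4*k**3 + 3*k**2 - k - 1).
Δs = 5**k*(16*k**3 + 72*k**2 + 86*k + 26), as required.
Evaluate s at k=9 and k=3: 6150390625 and 16375; difference 6150374250.

Σ = 6150374250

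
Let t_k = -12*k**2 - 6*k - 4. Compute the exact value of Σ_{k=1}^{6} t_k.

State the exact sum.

Σ = -1242

Compute t_(k+1)/t_k: get (6*k**2 + 15*k + 11)/(6*k**2 + 3*k + 2).
So A=1 and B=1, with C=k**2 + k/2 + 1/3.
Key eq: (1)·f(k+1) = (1)·f(k) + (k**2 + k/2 + 1/3).
d = 3 from the (0,0,2) case.
Solving with deg f ≤ 3: f(k) = k*(4*k**2 - 3*k + 3)/12.
Certificate R = B(k−1)f/C = k*(4*k**2 - 3*k + 3)/(2*(6*k**2 + 3*k + 2)) gives s_k = k*(-4*k**2 + 3*k - 3).
Δs = -12*k**2 - 6*k - 4, as required.
Telescoping: Σ = s_(7) − s_(1) = -1246 − (-4) = -1242.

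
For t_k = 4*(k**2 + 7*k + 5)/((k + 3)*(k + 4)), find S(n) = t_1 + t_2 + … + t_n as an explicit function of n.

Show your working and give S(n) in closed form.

t_(k+1)/t_k = (k + 3)*(7*k + (k + 1)**2 + 12)/((k + 5)*(k**2 + 7*k + 5)).
Take A(k)=k + 3, B(k)=k + 5, C(k)=k**2 + 7*k + 5.
Set up (k + 3)·f(k+1) − (k + 4)·f(k) − (k**2 + 7*k + 5) = 0.
d = 2 from the (1,1,2) case.
Match coefficients ⇒ f(k) = k*(3*k + 2)/3.
R(k) = B(k−1)·f(k)/C(k) = k*(k + 4)*(3*k + 2)/(3*(k**2 + 7*k + 5)); s_k = R·t_k = 4*k*(3*k + 2)/(3*(k + 3)).
s_(k+1) − s_k = 4*(k**2 + 7*k + 5)/(k**2 + 7*k + 12) = t_k.
Evaluate: s_(n+1) = 4*(3*n**2 + 8*n + 5)/(3*(n + 4)); subtract s_(1) = 5/3 ⇒ S(n) = n*(4*n + 9)/(n + 4).

S(n) = n*(4*n + 9)/(n + 4)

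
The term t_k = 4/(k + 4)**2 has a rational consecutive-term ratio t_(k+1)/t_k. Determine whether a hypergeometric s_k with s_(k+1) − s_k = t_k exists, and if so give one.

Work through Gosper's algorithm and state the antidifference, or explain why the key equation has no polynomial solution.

not Gosper-summable; s_k does not exist

r(k) = (k + 4)**2/(k + 5)**2 after simplifying.
Normal form (A,B,C) = (k**2 + 8*k + 16, k**2 + 10*k + 25, 1).
Need (k**2 + 8*k + 16)·f(k+1) − (k**2 + 8*k + 16)·f(k) = 1.
Bound: deg f ≤ 0.
f = c0 ⇒ A·f(k+1) − B(k−1)·f(k) − C = -1. The system {-1 = 0} is inconsistent; no antidifference.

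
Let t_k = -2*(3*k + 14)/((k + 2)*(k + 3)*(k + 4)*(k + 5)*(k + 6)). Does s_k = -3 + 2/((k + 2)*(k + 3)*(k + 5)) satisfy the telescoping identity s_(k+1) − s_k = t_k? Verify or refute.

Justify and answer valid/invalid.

valid; difference matches t_k

s_(k+1) = -3 + 2/((k + 3)*(k + 4)*(k + 6))
s_(k+1) − s_k = 2*(-3*k - 14)/(k**5 + 20*k**4 + 155*k**3 + 580*k**2 + 1044*k + 720)
(s_(k+1) − s_k) − t_k = 0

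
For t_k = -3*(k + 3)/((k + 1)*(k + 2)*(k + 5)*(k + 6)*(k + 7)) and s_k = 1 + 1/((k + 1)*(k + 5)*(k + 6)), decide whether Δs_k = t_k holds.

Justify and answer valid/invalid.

Valid: the claim telescopes to t_k.

s_(k+1) = 1 + 1/((k + 2)*(k + 6)*(k + 7))
s_(k+1) − s_k = ((k + 1)*(k + 5) - (k + 2)*(k + 7))/((k + 1)*(k + 2)*(k + 5)*(k + 6)*(k + 7))
(s_(k+1) − s_k) − t_k = 0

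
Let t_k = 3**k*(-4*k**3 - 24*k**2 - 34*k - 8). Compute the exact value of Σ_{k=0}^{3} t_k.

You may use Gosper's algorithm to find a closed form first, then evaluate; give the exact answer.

Σ = -13772

t_(k+1)/t_k = 3*(2*k**3 + 18*k**2 + 47*k + 35)/(2*k**3 + 12*k**2 + 17*k + 4).
Gosper form: A/B · C(k+1)/C(k) with A=3, B=1, C=k**3 + 6*k**2 + 17*k/2 + 2.
Set up (3)·f(k+1) − (1)·f(k) − (k**3 + 6*k**2 + 17*k/2 + 2) = 0.
d = 3 from the (0,0,3) case.
Coefficient equations give f(k) = (k + 1)*(2*k**2 + k - 2)/4.
Then R = B(k−1)f/C = (k + 1)*(2*k**2 + k - 2)/(2*(k + 4)*(2*k**2 + 4*k + 1)), so s_k = R(k)·t_k = 3**k*(-2*k**3 - 3*k**2 + k + 2).
s_(k+1) − s_k = 3**k*(-4*k**3 - 24*k**2 - 34*k - 8) = t_k.
Telescoping: Σ = s_(4) − s_(0) = -13770 − (2) = -13772.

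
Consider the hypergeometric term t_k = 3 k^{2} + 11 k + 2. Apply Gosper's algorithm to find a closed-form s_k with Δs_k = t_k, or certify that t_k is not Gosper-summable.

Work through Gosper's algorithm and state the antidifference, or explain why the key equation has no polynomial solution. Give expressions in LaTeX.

t_(k+1)/t_k = (3*k**2 + 17*k + 16)/(3*k**2 + 11*k + 2).
Gosper form: A/B · C(k+1)/C(k) with A=1, B=1, C=k**2 + 11*k/3 + 2/3.
Solve (1)·f(k+1) − (1)·f(k) = k**2 + 11*k/3 + 2/3.
Bound: deg f ≤ 3.
A polynomial solution: f(k) = k*(k**2 + 4*k - 3)/3.
R(k) = B(k−1)·f(k)/C(k) = k*(k**2 + 4*k - 3)/(3*k**2 + 11*k + 2); s_k = R·t_k = k*(k**2 + 4*k - 3).
Verify: 3*k**2 + 11*k + 2 matches t_k.

s_k = k \left(k^{2} + 4 k - 3\right)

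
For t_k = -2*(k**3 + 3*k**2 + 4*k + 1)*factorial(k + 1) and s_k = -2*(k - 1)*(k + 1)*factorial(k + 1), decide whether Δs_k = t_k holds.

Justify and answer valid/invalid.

s_(k+1) = -2*k*(k + 2)*factorial(k + 2)
s_(k+1) − s_k = -2*(k**3 + 3*k**2 + 4*k + 1)*factorial(k + 1)
(s_(k+1) − s_k) − t_k = 0

valid (s_(k+1) − s_k reduces to t_k)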